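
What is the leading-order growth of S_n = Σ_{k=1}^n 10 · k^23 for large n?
S_n ~ 5 · n^24 / 12

By integral comparison (Euler-Maclaurin), Σ_{k=1}^n 10 · k^23 = 10 · ∫_0^n x^23 dx + O(n^23) = 10 · n^24/24 = 5 · n^24 / 12 + O(n^23). (Equivalently, Faulhaber's formula gives the same leading term.)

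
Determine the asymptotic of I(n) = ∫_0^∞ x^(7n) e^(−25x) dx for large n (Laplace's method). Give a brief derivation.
I(n) ~ (sqrt(2π·7n) / 25) · (7n/(25e))^(7n)

Write the integrand as exp(7n ln x − 25x) and set f(x) = 7n ln x − 25x. Then f'(x) = 7n/x − 25 = 0 at x* = 7n/25, and f''(x*) = −7n/x*^2 = −25^2/(7n). Laplace's method (interior maximum) gives
  I(n) ~ e^(f(x*)) · sqrt(2π / |f''(x*)|)
        = exp(7n ln(7n/25) − 7n) · sqrt(2π · 7n / 25^2)
        = (7n/25)^(7n) e^(−7n) · sqrt(2π·7n) / 25
        = (sqrt(2π·7n) / 25) · (7n/(25e))^(7n).
This matches Γ(7n+1)/25^(7n+1) with Stirling applied to Γ.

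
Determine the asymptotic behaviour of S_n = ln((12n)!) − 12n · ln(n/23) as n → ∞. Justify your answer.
S_n ~ 12n · (ln 276 − 1) + O(ln n)

Stirling: ln((12n)!) = 12n ln(12n) − 12n + O(ln n).
  S_n = 12n ln(12n) − 12n − 12n ln(n/23) + O(ln n)
      = 12n ln(12n) − 12n ln n + 12n ln 23 − 12n + O(ln n)
      = 12n ln 12 + 12n ln 23 − 12n + O(ln n)
      = 12n (ln 276 − 1) + O(ln n).
Numerically ln(276) − 1 ≈ 4.6204.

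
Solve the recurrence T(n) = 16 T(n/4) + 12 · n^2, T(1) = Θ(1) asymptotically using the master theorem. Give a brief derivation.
T(n) = Θ(n^2 log n)

log_4 16 = 2, and f(n) = 12 · n^2 = Θ(n^(log_4 16)). This is Case 2 of the master theorem: T(n) = Θ(f(n) · log n) = Θ(n^2 log n).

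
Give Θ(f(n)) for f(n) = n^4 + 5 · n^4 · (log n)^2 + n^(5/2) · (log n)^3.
f(n) ∈ Θ(n^4 · (log n)^2)

Compare the terms by growth order. For large n, n^a · (log n)^b dominates n^a' · (log n)^b' iff a > a', or (a = a' and b > b'). Ranking the 3 terms shows the dominant one is 5 · n^4 · (log n)^2. Hence f(n) ∈ Θ(n^4 · (log n)^2).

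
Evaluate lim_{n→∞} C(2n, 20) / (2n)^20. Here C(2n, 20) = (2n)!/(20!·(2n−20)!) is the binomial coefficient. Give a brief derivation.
lim = 1/20! = 1/2432902008176640000

With N = 2n → ∞: C(N, 20) / N^20 = [N(N−1)…(N−19)] / (20! · N^20) = (1/20!) · 1 · (1 − 1/(2n)) · … · (1 − 19/(2n)). Each factor → 1 as N → ∞, so the limit is 1/20! = 1/2432902008176640000.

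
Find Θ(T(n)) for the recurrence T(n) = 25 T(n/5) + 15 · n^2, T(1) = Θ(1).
T(n) = Θ(n^2 log n)

log_5 25 = 2, and f(n) = 15 · n^2 = Θ(n^(log_5 25)). This is Case 2 of the master theorem: T(n) = Θ(f(n) · log n) = Θ(n^2 log n).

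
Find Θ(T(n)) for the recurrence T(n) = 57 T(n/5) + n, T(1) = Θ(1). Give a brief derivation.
T(n) = Θ(n^(log_5 57))

Master theorem: compare f(n) = n to n^(log_5 57) where log_5 57 ≈ 2.512. Since 1 < log_5 57, we have f(n) = O(n^(log_5 57 − ε)) for some ε > 0 — Case 1. Hence T(n) = Θ(n^(log_5 57)).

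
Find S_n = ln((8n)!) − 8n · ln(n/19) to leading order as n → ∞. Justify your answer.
S_n ~ 8n · (ln 152 − 1) + O(ln n)

Stirling: ln((8n)!) = 8n ln(8n) − 8n + O(ln n).
  S_n = 8n ln(8n) − 8n − 8n ln(n/19) + O(ln n)
      = 8n ln(8n) − 8n ln n + 8n ln 19 − 8n + O(ln n)
      = 8n ln 8 + 8n ln 19 − 8n + O(ln n)
      = 8n (ln 152 − 1) + O(ln n).
Numerically ln(152) − 1 ≈ 4.0239.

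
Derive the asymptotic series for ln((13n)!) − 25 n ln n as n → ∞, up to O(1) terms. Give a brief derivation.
ln((13n)!) − 25 n ln n = −12 n ln n + 13(ln 13 − 1) n + (1/2) ln(2π·13n) + O(1/n)

Stirling: ln((13n)!) = 13n ln(13n) − 13n + (1/2) ln(2π·13n) + O(1/n).
Expand 13n ln(13n) = 13n (ln n + ln 13) = 13n ln n + 13n ln 13.
Subtract 25n ln n: leading term is (13 − 25) n ln n = −12 n ln n. The next term is 13n ln 13 − 13n = 13(ln 13 − 1) n. Then the (1/2) ln(2π·13n) correction.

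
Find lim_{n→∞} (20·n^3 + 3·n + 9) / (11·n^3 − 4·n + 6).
lim = 20/11

For large n the leading n^3 terms dominate both numerator and denominator. Dividing top and bottom by n^3, every other term tends to 0, leaving 20/11.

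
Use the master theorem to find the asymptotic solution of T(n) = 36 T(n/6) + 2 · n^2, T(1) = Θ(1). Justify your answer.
T(n) = Θ(n^2 log n)

log_6 36 = 2, and f(n) = 2 · n^2 = Θ(n^(log_6 36)). This is Case 2 of the master theorem: T(n) = Θ(f(n) · log n) = Θ(n^2 log n).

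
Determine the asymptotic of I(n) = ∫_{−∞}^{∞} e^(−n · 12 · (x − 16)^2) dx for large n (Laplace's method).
I(n) = sqrt(π/(12n))

Here φ(x) = 12 · (x − 16)^2 has its unique minimum at x* = 16 with φ(x*) = 0 and φ''(x*) = 24. Laplace's method gives
  I(n) ~ e^(−n φ(x*)) · sqrt(2π / (n · φ''(x*))) = sqrt(2π / (24n)) = sqrt(π/(12n)).
This is exact: substituting u = (x − 16)·sqrt(12n) gives I(n) = (1/sqrt(12n)) ∫_{−∞}^{∞} e^(−u^2) du = sqrt(π/(12n)).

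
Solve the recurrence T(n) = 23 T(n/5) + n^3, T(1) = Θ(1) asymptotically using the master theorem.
T(n) = Θ(n^3)

log_5 23 ≈ 1.948. f(n) = n^3 dominates n^(log_5 23) since 3 > 1.948, and the regularity condition a·f(n/b) = 23·(n/5)^3 = (23/125)·n^3 ≤ c·f(n) holds with c = 23/125 ≈ 0.184 < 1. So this is Case 3: T(n) = Θ(f(n)) = Θ(n^3).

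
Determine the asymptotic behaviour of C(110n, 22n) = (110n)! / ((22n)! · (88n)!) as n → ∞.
C(110n, 22n) ~ (3125/256)^(22n) · sqrt(5/(8π·22n))

Write N = 22n. Apply Stirling to each factorial:
  (5N)! ~ sqrt(2π·5N) · (5N/e)^(5N),
  N! ~ sqrt(2π N) · (N/e)^N,
  (4N)! ~ sqrt(2π·4N) · (4N/e)^(4N).
The exponential factors combine to (5N)^(5N) / (N^N · (4N)^(4N)) = 5^(5N)/4^(4N) = (5^5/4^4)^N = (3125/256)^N.
The square-root prefactors combine to sqrt(2π·5N) / (sqrt(2π N)·sqrt(2π·4N)) = sqrt(5 / (2π·4·N)) = sqrt(5/(8π·22n)).
Substituting N = 22n: C(110n, 22n) ~ (3125/256)^(22n) · sqrt(5/(8π·22n)).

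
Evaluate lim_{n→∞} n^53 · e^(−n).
lim = 0

Exponentials with base > 1 dominate every fixed polynomial: for any fixed c, n^c / e^n → 0 as n → ∞ (e.g. by the ratio test, or since e^n grows faster than any power of n). Hence n^53 · e^(−n) = n^53 / e^n → 0.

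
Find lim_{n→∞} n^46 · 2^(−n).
lim = 0

Exponentials with base > 1 dominate every fixed polynomial: for any fixed c, n^c / 2^n → 0 as n → ∞ (e.g. by the ratio test, or by writing 2^n = e^(n ln 2) and noting e^(n ln 2) / n^c → ∞). Hence n^46 · 2^(−n) = n^46 / 2^n → 0.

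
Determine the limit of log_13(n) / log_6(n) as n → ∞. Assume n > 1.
lim = ln(6) / ln(13) = log_13(6)

Change of base: log_13(n) = ln n / ln 13 and log_6(n) = ln n / ln 6. The ratio is (ln n / ln 13) · (ln 6 / ln n) = ln 6 / ln 13, a constant independent of n. So the limit is ln 6 / ln 13 = log_13(6).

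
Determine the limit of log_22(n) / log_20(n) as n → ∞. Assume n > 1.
lim = ln(20) / ln(22) = log_22(20)

Change of base: log_22(n) = ln n / ln 22 and log_20(n) = ln n / ln 20. The ratio is (ln n / ln 22) · (ln 20 / ln n) = ln 20 / ln 22, a constant independent of n. So the limit is ln 20 / ln 22 = log_22(20).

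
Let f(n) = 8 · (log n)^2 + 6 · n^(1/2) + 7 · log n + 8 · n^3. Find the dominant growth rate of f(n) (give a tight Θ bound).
f(n) ∈ Θ(n^3)

Compare the terms by growth order. For large n, n^a · (log n)^b dominates n^a' · (log n)^b' iff a > a', or (a = a' and b > b'). Ranking the 4 terms shows the dominant one is 8 · n^3. Hence f(n) ∈ Θ(n^3).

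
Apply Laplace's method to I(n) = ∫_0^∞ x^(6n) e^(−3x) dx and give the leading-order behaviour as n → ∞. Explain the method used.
I(n) ~ (sqrt(2π·6n) / 3) · (6n/(3e))^(6n)

Write the integrand as exp(6n ln x − 3x) and set f(x) = 6n ln x − 3x. Then f'(x) = 6n/x − 3 = 0 at x* = 6n/3, and f''(x*) = −6n/x*^2 = −3^2/(6n). Laplace's method (interior maximum) gives
  I(n) ~ e^(f(x*)) · sqrt(2π / |f''(x*)|)
        = exp(6n ln(6n/3) − 6n) · sqrt(2π · 6n / 3^2)
        = (6n/3)^(6n) e^(−6n) · sqrt(2π·6n) / 3
        = (sqrt(2π·6n) / 3) · (6n/(3e))^(6n).
This matches Γ(6n+1)/3^(6n+1) with Stirling applied to Γ.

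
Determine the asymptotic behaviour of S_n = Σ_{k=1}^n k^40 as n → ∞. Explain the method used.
S_n ~ n^41 / 41

By integral comparison (Euler-Maclaurin), Σ_{k=1}^n k^40 = ∫_0^n x^40 dx + O(n^40) = n^41/41 + O(n^40). (Equivalently, Faulhaber's formula gives the same leading term.)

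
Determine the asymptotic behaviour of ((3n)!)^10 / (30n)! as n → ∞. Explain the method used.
((3n)!)^10/(30n)! ~ ((2π·3n)^(9/2) / sqrt(10)) · 10^(−10·3n)  →  0

Write N = 3n. Stirling: N! ~ sqrt(2π N)(N/e)^N and (10N)! ~ sqrt(2π·10N)·(10N/e)^(10N).
  (N!)^10/(10N)! ~ (2π N)^(10/2) (N/e)^(10N) / [sqrt(2π·10N) (10N/e)^(10N)]
     = (2π N)^(10/2) / sqrt(2π·10N) · (N/(10N))^(10N)
     = (2π N)^((10−1)/2) / sqrt(10) · 10^(−10N).
Since 10^10 > 1, the factor 10^(−10N) decays exponentially, so the ratio → 0. Substituting N = 3n gives the stated form.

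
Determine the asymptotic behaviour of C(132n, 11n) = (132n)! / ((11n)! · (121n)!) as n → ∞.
C(132n, 11n) ~ (8916100448256/285311670611)^(11n) · sqrt(6/(11π·11n))

Write N = 11n. Apply Stirling to each factorial:
  (12N)! ~ sqrt(2π·12N) · (12N/e)^(12N),
  N! ~ sqrt(2π N) · (N/e)^N,
  (11N)! ~ sqrt(2π·11N) · (11N/e)^(11N).
The exponential factors combine to (12N)^(12N) / (N^N · (11N)^(11N)) = 12^(12N)/11^(11N) = (12^12/11^11)^N = (8916100448256/285311670611)^N.
The square-root prefactors combine to sqrt(2π·12N) / (sqrt(2π N)·sqrt(2π·11N)) = sqrt(12 / (2π·11·N)) = sqrt(6/(11π·11n)).
Substituting N = 11n: C(132n, 11n) ~ (8916100448256/285311670611)^(11n) · sqrt(6/(11π·11n)).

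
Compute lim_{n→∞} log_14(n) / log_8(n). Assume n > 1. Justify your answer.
lim = ln(8) / ln(14) = log_14(8)

Change of base: log_14(n) = ln n / ln 14 and log_8(n) = ln n / ln 8. The ratio is (ln n / ln 14) · (ln 8 / ln n) = ln 8 / ln 14, a constant independent of n. So the limit is ln 8 / ln 14 = log_14(8).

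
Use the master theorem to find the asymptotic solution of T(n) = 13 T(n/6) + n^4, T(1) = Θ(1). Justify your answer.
T(n) = Θ(n^4)

log_6 13 ≈ 1.432. f(n) = n^4 dominates n^(log_6 13) since 4 > 1.432, and the regularity condition a·f(n/b) = 13·(n/6)^4 = (13/1296)·n^4 ≤ c·f(n) holds with c = 13/1296 ≈ 0.01 < 1. So this is Case 3: T(n) = Θ(f(n)) = Θ(n^4).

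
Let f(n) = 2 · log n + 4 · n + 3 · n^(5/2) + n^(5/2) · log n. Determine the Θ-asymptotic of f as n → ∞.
f(n) ∈ Θ(n^(5/2) · log n)

Compare the terms by growth order. For large n, n^a · (log n)^b dominates n^a' · (log n)^b' iff a > a', or (a = a' and b > b'). Ranking the 4 terms shows the dominant one is n^(5/2) · log n. Hence f(n) ∈ Θ(n^(5/2) · log n).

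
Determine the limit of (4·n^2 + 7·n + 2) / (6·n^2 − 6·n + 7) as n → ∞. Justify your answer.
lim = 4/6 = 2/3

For large n the leading n^2 terms dominate both numerator and denominator. Dividing top and bottom by n^2, every other term tends to 0, leaving 4/6 = 2/3.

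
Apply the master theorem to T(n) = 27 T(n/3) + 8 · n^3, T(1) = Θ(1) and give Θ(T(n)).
T(n) = Θ(n^3 log n)

log_3 27 = 3, and f(n) = 8 · n^3 = Θ(n^(log_3 27)). This is Case 2 of the master theorem: T(n) = Θ(f(n) · log n) = Θ(n^3 log n).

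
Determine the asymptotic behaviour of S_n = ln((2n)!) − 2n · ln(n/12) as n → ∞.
S_n ~ 2n · (ln 24 − 1) + O(ln n)

Stirling: ln((2n)!) = 2n ln(2n) − 2n + O(ln n).
  S_n = 2n ln(2n) − 2n − 2n ln(n/12) + O(ln n)
      = 2n ln(2n) − 2n ln n + 2n ln 12 − 2n + O(ln n)
      = 2n ln 2 + 2n ln 12 − 2n + O(ln n)
      = 2n (ln 24 − 1) + O(ln n).
Numerically ln(24) − 1 ≈ 2.1781.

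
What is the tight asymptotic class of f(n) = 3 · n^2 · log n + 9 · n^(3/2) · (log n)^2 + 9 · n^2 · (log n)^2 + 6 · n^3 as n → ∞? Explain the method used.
f(n) ∈ Θ(n^3)

Compare the terms by growth order. For large n, n^a · (log n)^b dominates n^a' · (log n)^b' iff a > a', or (a = a' and b > b'). Ranking the 4 terms shows the dominant one is 6 · n^3. Hence f(n) ∈ Θ(n^3).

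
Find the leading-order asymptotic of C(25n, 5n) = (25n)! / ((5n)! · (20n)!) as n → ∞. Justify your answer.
C(25n, 5n) ~ (3125/256)^(5n) · sqrt(5/(8π·5n))

Write N = 5n. Apply Stirling to each factorial:
  (5N)! ~ sqrt(2π·5N) · (5N/e)^(5N),
  N! ~ sqrt(2π N) · (N/e)^N,
  (4N)! ~ sqrt(2π·4N) · (4N/e)^(4N).
The exponential factors combine to (5N)^(5N) / (N^N · (4N)^(4N)) = 5^(5N)/4^(4N) = (5^5/4^4)^N = (3125/256)^N.
The square-root prefactors combine to sqrt(2π·5N) / (sqrt(2π N)·sqrt(2π·4N)) = sqrt(5 / (2π·4·N)) = sqrt(5/(8π·5n)).
Substituting N = 5n: C(25n, 5n) ~ (3125/256)^(5n) · sqrt(5/(8π·5n)).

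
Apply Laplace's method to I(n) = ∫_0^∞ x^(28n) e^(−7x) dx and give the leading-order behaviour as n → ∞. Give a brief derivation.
I(n) ~ (sqrt(2π·28n) / 7) · (28n/(7e))^(28n)

Write the integrand as exp(28n ln x − 7x) and set f(x) = 28n ln x − 7x. Then f'(x) = 28n/x − 7 = 0 at x* = 28n/7, and f''(x*) = −28n/x*^2 = −7^2/(28n). Laplace's method (interior maximum) gives
  I(n) ~ e^(f(x*)) · sqrt(2π / |f''(x*)|)
        = exp(28n ln(28n/7) − 28n) · sqrt(2π · 28n / 7^2)
        = (28n/7)^(28n) e^(−28n) · sqrt(2π·28n) / 7
        = (sqrt(2π·28n) / 7) · (28n/(7e))^(28n).
This matches Γ(28n+1)/7^(28n+1) with Stirling applied to Γ.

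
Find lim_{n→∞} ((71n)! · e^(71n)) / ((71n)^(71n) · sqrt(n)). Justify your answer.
lim = sqrt(2π·71)

Stirling: (71n)! ~ sqrt(2π·71n) · (71n/e)^(71n). Hence
  (71n)! · e^(71n) / (71n)^(71n) ~ sqrt(2π·71n).
Dividing by sqrt(n): sqrt(2π·71n) / sqrt(n) = sqrt(2π·71) · n^((1−1)/2), so the limit is sqrt(2π·71).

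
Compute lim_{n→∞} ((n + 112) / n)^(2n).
lim = e^224

Rewrite as (1 + 112/n)^(2n). By the standard limit (1 + x/n)^n → e^x, we have (1 + 112/n)^n → e^112, and raising to the 2nd power gives e^224.
More precisely, ln[(1 + 112/n)^(2n)] = 2n · ln(1 + 112/n) = 2n · (112/n + O(1/n^2)) = 224 + O(1/n) → 224.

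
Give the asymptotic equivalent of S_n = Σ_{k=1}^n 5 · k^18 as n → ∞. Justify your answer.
S_n ~ 5 · n^19 / 19

By integral comparison (Euler-Maclaurin), Σ_{k=1}^n 5 · k^18 = 5 · ∫_0^n x^18 dx + O(n^18) = 5 · n^19/19 + O(n^18). (Equivalently, Faulhaber's formula gives the same leading term.)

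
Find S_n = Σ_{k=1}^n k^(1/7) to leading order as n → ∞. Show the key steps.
S_n ~ (7/8) · n^(8/7)

Integral comparison: Σ_{k=1}^n k^(1/7) = ∫_0^n x^(1/7) dx + O(n^(1/7)). The integral is n^(1 + 1/7) / (1 + 1/7) = n^((1+7)/7) / ((1+7)/7) = (7/8) · n^(8/7).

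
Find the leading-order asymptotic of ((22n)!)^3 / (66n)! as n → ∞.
((22n)!)^3/(66n)! ~ ((2π·22n)^(2/2) / sqrt(3)) · 3^(−3·22n)  →  0

Write N = 22n. Stirling: N! ~ sqrt(2π N)(N/e)^N and (3N)! ~ sqrt(2π·3N)·(3N/e)^(3N).
  (N!)^3/(3N)! ~ (2π N)^(3/2) (N/e)^(3N) / [sqrt(2π·3N) (3N/e)^(3N)]
     = (2π N)^(3/2) / sqrt(2π·3N) · (N/(3N))^(3N)
     = (2π N)^((3−1)/2) / sqrt(3) · 3^(−3N).
Since 3^3 > 1, the factor 3^(−3N) decays exponentially, so the ratio → 0. Substituting N = 22n gives the stated form.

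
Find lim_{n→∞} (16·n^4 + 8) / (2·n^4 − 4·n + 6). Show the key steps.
lim = 16/2 = 8

For large n the leading n^4 terms dominate both numerator and denominator. Dividing top and bottom by n^4, every other term tends to 0, leaving 16/2 = 8.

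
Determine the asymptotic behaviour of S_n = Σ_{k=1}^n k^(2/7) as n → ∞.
S_n ~ (7/9) · n^(9/7)

Integral comparison: Σ_{k=1}^n k^(2/7) = ∫_0^n x^(2/7) dx + O(n^(2/7)). The integral is n^(1 + 2/7) / (1 + 2/7) = n^((2+7)/7) / ((2+7)/7) = (7/9) · n^(9/7).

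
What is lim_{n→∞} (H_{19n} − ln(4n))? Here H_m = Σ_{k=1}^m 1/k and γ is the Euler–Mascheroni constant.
lim = ln(19/4) + γ

By Euler-Maclaurin, H_m = ln m + γ + O(1/m). So
  H_{19n} − ln(4n) = ln(19n) + γ − ln(4n) + O(1/n)
                       = ln(19/4) + γ + O(1/n).
Hence the limit is ln(19/4) + γ.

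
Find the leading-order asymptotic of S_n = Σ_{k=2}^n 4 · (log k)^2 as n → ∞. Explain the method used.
S_n ~ 4 · n · (log n)^2

By integral comparison, S_n = ∫_1^n 4 · (log x)^2 dx + O((log n)^2). For the integral, the leading term of ∫_1^n (log x)^2 dx is n · (log n)^2 (by repeated integration by parts; each step lowers the log-exponent and produces a relatively O(1/log n) correction). Hence S_n ~ 4 · n · (log n)^2.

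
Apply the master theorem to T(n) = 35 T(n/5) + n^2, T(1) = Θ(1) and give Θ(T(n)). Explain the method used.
T(n) = Θ(n^(log_5 35))

Master theorem: compare f(n) = n^2 to n^(log_5 35) where log_5 35 ≈ 2.209. Since 2 < log_5 35, we have f(n) = O(n^(log_5 35 − ε)) for some ε > 0 — Case 1. Hence T(n) = Θ(n^(log_5 35)).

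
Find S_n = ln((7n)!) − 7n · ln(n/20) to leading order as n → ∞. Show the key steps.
S_n ~ 7n · (ln 140 − 1) + O(ln n)

Stirling: ln((7n)!) = 7n ln(7n) − 7n + O(ln n).
  S_n = 7n ln(7n) − 7n − 7n ln(n/20) + O(ln n)
      = 7n ln(7n) − 7n ln n + 7n ln 20 − 7n + O(ln n)
      = 7n ln 7 + 7n ln 20 − 7n + O(ln n)
      = 7n (ln 140 − 1) + O(ln n).
Numerically ln(140) − 1 ≈ 3.9416.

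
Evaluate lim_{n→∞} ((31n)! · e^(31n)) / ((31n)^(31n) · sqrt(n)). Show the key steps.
lim = sqrt(2π·31)

Stirling: (31n)! ~ sqrt(2π·31n) · (31n/e)^(31n). Hence
  (31n)! · e^(31n) / (31n)^(31n) ~ sqrt(2π·31n).
Dividing by sqrt(n): sqrt(2π·31n) / sqrt(n) = sqrt(2π·31) · n^((1−1)/2), so the limit is sqrt(2π·31).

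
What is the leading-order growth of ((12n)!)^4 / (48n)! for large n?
((12n)!)^4/(48n)! ~ ((2π·12n)^(3/2) / 2) · 4^(−4·12n)  →  0

Write N = 12n. Stirling: N! ~ sqrt(2π N)(N/e)^N and (4N)! ~ sqrt(2π·4N)·(4N/e)^(4N).
  (N!)^4/(4N)! ~ (2π N)^(4/2) (N/e)^(4N) / [sqrt(2π·4N) (4N/e)^(4N)]
     = (2π N)^(4/2) / sqrt(2π·4N) · (N/(4N))^(4N)
     = (2π N)^((4−1)/2) / 2 · 4^(−4N).
Since 4^4 > 1, the factor 4^(−4N) decays exponentially, so the ratio → 0. Substituting N = 12n gives the stated form.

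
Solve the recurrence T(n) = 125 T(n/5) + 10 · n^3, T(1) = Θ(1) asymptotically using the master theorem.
T(n) = Θ(n^3 log n)

log_5 125 = 3, and f(n) = 10 · n^3 = Θ(n^(log_5 125)). This is Case 2 of the master theorem: T(n) = Θ(f(n) · log n) = Θ(n^3 log n).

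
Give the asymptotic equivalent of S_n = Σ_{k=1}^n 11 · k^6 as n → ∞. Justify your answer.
S_n ~ 11 · n^7 / 7

By integral comparison (Euler-Maclaurin), Σ_{k=1}^n 11 · k^6 = 11 · ∫_0^n x^6 dx + O(n^6) = 11 · n^7/7 + O(n^6). (Equivalently, Faulhaber's formula gives the same leading term.)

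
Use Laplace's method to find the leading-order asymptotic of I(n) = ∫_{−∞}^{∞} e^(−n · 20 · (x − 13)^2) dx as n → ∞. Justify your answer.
I(n) = sqrt(π/(20n))

Here φ(x) = 20 · (x − 13)^2 has its unique minimum at x* = 13 with φ(x*) = 0 and φ''(x*) = 40. Laplace's method gives
  I(n) ~ e^(−n φ(x*)) · sqrt(2π / (n · φ''(x*))) = sqrt(2π / (40n)) = sqrt(π/(20n)).
This is exact: substituting u = (x − 13)·sqrt(20n) gives I(n) = (1/sqrt(20n)) ∫_{−∞}^{∞} e^(−u^2) du = sqrt(π/(20n)).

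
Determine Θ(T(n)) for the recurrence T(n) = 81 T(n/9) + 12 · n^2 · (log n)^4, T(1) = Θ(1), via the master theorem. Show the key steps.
T(n) = Θ(n^2 · (log n)^5)

Here log_9 81 = 2 and f(n) = 12 · n^2 · (log n)^4 = Θ(n^(log_9 81) · (log n)^4). This is the extended Case 2 of the master theorem (f matches the critical exponent up to log factors), giving T(n) = Θ(n^(log_9 81) · (log n)^(4+1)) = Θ(n^2 · (log n)^5).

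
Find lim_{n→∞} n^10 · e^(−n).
lim = 0

Exponentials with base > 1 dominate every fixed polynomial: for any fixed c, n^c / e^n → 0 as n → ∞ (e.g. by the ratio test, or since e^n grows faster than any power of n). Hence n^10 · e^(−n) = n^10 / e^n → 0.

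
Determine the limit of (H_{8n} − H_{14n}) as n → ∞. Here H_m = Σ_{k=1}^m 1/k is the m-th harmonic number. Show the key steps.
lim = ln(8/14) = ln(4/7)

Euler-Maclaurin gives H_m = ln m + γ + 1/(2m) + O(1/m^2). The γ and O(1/m) terms cancel in the difference:
  H_{8n} − H_{14n} = ln(8n) − ln(14n) + O(1/n) = ln(8/14) + O(1/n).
Hence the limit is ln(8/14) = ln(4/7).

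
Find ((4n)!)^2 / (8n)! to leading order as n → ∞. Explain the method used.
((4n)!)^2/(8n)! ~ ((2π·4n)^(1/2) / sqrt(2)) · 2^(−2·4n)  →  0

Write N = 4n. Stirling: N! ~ sqrt(2π N)(N/e)^N and (2N)! ~ sqrt(2π·2N)·(2N/e)^(2N).
  (N!)^2/(2N)! ~ (2π N)^(2/2) (N/e)^(2N) / [sqrt(2π·2N) (2N/e)^(2N)]
     = (2π N)^(2/2) / sqrt(2π·2N) · (N/(2N))^(2N)
     = (2π N)^((2−1)/2) / sqrt(2) · 2^(−2N).
Since 2^2 > 1, the factor 2^(−2N) decays exponentially, so the ratio → 0. Substituting N = 4n gives the stated form.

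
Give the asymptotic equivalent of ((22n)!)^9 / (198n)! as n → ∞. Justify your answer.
((22n)!)^9/(198n)! ~ ((2π·22n)^(8/2) / 3) · 9^(−9·22n)  →  0

Write N = 22n. Stirling: N! ~ sqrt(2π N)(N/e)^N and (9N)! ~ sqrt(2π·9N)·(9N/e)^(9N).
  (N!)^9/(9N)! ~ (2π N)^(9/2) (N/e)^(9N) / [sqrt(2π·9N) (9N/e)^(9N)]
     = (2π N)^(9/2) / sqrt(2π·9N) · (N/(9N))^(9N)
     = (2π N)^((9−1)/2) / 3 · 9^(−9N).
Since 9^9 > 1, the factor 9^(−9N) decays exponentially, so the ratio → 0. Substituting N = 22n gives the stated form.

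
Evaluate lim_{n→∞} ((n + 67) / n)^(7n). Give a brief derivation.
lim = e^469

Rewrite as (1 + 67/n)^(7n). By the standard limit (1 + x/n)^n → e^x, we have (1 + 67/n)^n → e^67, and raising to the 7th power gives e^469.
More precisely, ln[(1 + 67/n)^(7n)] = 7n · ln(1 + 67/n) = 7n · (67/n + O(1/n^2)) = 469 + O(1/n) → 469.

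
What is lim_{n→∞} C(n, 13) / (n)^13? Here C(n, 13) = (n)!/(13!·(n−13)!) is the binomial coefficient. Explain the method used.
lim = 1/13! = 1/6227020800

With N = n → ∞: C(N, 13) / N^13 = [N(N−1)…(N−12)] / (13! · N^13) = (1/13!) · 1 · (1 − 1/n) · … · (1 − 12/n). Each factor → 1 as N → ∞, so the limit is 1/13! = 1/6227020800.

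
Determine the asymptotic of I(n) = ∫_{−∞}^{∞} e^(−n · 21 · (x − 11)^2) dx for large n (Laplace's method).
I(n) = sqrt(π/(21n))

Here φ(x) = 21 · (x − 11)^2 has its unique minimum at x* = 11 with φ(x*) = 0 and φ''(x*) = 42. Laplace's method gives
  I(n) ~ e^(−n φ(x*)) · sqrt(2π / (n · φ''(x*))) = sqrt(2π / (42n)) = sqrt(π/(21n)).
This is exact: substituting u = (x − 11)·sqrt(21n) gives I(n) = (1/sqrt(21n)) ∫_{−∞}^{∞} e^(−u^2) du = sqrt(π/(21n)).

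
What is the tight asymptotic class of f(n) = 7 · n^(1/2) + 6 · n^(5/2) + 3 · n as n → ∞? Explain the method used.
f(n) ∈ Θ(n^(5/2))

Compare the terms by growth order. For large n, n^a · (log n)^b dominates n^a' · (log n)^b' iff a > a', or (a = a' and b > b'). Ranking the 3 terms shows the dominant one is 6 · n^(5/2). Hence f(n) ∈ Θ(n^(5/2)).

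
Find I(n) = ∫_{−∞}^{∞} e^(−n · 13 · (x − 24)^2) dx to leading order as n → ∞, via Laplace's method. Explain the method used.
I(n) = sqrt(π/(13n))

Here φ(x) = 13 · (x − 24)^2 has its unique minimum at x* = 24 with φ(x*) = 0 and φ''(x*) = 26. Laplace's method gives
  I(n) ~ e^(−n φ(x*)) · sqrt(2π / (n · φ''(x*))) = sqrt(2π / (26n)) = sqrt(π/(13n)).
This is exact: substituting u = (x − 24)·sqrt(13n) gives I(n) = (1/sqrt(13n)) ∫_{−∞}^{∞} e^(−u^2) du = sqrt(π/(13n)).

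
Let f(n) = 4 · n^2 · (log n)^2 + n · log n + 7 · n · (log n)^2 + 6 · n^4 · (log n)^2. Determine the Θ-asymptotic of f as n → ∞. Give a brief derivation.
f(n) ∈ Θ(n^4 · (log n)^2)

Compare the terms by growth order. For large n, n^a · (log n)^b dominates n^a' · (log n)^b' iff a > a', or (a = a' and b > b'). Ranking the 4 terms shows the dominant one is 6 · n^4 · (log n)^2. Hence f(n) ∈ Θ(n^4 · (log n)^2).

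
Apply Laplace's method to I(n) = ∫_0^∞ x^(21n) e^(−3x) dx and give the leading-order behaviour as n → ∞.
I(n) ~ (sqrt(2π·21n) / 3) · (21n/(3e))^(21n)

Write the integrand as exp(21n ln x − 3x) and set f(x) = 21n ln x − 3x. Then f'(x) = 21n/x − 3 = 0 at x* = 21n/3, and f''(x*) = −21n/x*^2 = −3^2/(21n). Laplace's method (interior maximum) gives
  I(n) ~ e^(f(x*)) · sqrt(2π / |f''(x*)|)
        = exp(21n ln(21n/3) − 21n) · sqrt(2π · 21n / 3^2)
        = (21n/3)^(21n) e^(−21n) · sqrt(2π·21n) / 3
        = (sqrt(2π·21n) / 3) · (21n/(3e))^(21n).
This matches Γ(21n+1)/3^(21n+1) with Stirling applied to Γ.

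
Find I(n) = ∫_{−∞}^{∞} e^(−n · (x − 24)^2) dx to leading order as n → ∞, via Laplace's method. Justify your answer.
I(n) = sqrt(π/n)

Here φ(x) = (x − 24)^2 has its unique minimum at x* = 24 with φ(x*) = 0 and φ''(x*) = 2. Laplace's method gives
  I(n) ~ e^(−n φ(x*)) · sqrt(2π / (n · φ''(x*))) = sqrt(2π / (2n)) = sqrt(π/n).
This is exact: substituting u = (x − 24)·sqrt(n) gives I(n) = (1/sqrt(n)) ∫_{−∞}^{∞} e^(−u^2) du = sqrt(π/n).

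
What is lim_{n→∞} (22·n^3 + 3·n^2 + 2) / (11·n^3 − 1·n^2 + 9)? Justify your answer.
lim = 22/11 = 2

For large n the leading n^3 terms dominate both numerator and denominator. Dividing top and bottom by n^3, every other term tends to 0, leaving 22/11 = 2.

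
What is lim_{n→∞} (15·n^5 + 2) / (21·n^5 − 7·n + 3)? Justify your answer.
lim = 15/21 = 5/7

For large n the leading n^5 terms dominate both numerator and denominator. Dividing top and bottom by n^5, every other term tends to 0, leaving 15/21 = 5/7.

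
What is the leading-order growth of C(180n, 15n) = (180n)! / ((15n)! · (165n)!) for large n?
C(180n, 15n) ~ (8916100448256/285311670611)^(15n) · sqrt(6/(11π·15n))

Write N = 15n. Apply Stirling to each factorial:
  (12N)! ~ sqrt(2π·12N) · (12N/e)^(12N),
  N! ~ sqrt(2π N) · (N/e)^N,
  (11N)! ~ sqrt(2π·11N) · (11N/e)^(11N).
The exponential factors combine to (12N)^(12N) / (N^N · (11N)^(11N)) = 12^(12N)/11^(11N) = (12^12/11^11)^N = (8916100448256/285311670611)^N.
The square-root prefactors combine to sqrt(2π·12N) / (sqrt(2π N)·sqrt(2π·11N)) = sqrt(12 / (2π·11·N)) = sqrt(6/(11π·15n)).
Substituting N = 15n: C(180n, 15n) ~ (8916100448256/285311670611)^(15n) · sqrt(6/(11π·15n)).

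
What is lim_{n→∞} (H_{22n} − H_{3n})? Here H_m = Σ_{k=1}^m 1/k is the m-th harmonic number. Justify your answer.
lim = ln(22/3)

Euler-Maclaurin gives H_m = ln m + γ + 1/(2m) + O(1/m^2). The γ and O(1/m) terms cancel in the difference:
  H_{22n} − H_{3n} = ln(22n) − ln(3n) + O(1/n) = ln(22/3) + O(1/n).
Hence the limit is ln(22/3).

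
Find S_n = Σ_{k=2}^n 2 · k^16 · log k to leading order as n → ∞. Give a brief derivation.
S_n ~ 2 · n^17 log n / 17 − 2 · n^17 / 289

By integral comparison, S_n = ∫_1^n 2 · x^16 · log x dx + O(n^16 · log n). For the integral, ∫ x^16 log x dx = n^17 log n / 17 − n^17/289 (integration by parts). Hence S_n ~ 2 · n^17 log n / 17 − 2 · n^17 / 289.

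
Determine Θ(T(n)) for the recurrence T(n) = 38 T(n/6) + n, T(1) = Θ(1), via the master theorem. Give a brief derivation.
T(n) = Θ(n^(log_6 38))

Master theorem: compare f(n) = n to n^(log_6 38) where log_6 38 ≈ 2.030. Since 1 < log_6 38, we have f(n) = O(n^(log_6 38 − ε)) for some ε > 0 — Case 1. Hence T(n) = Θ(n^(log_6 38)).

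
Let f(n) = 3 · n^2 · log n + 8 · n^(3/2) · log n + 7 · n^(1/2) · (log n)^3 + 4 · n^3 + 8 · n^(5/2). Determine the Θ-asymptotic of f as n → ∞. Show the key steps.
f(n) ∈ Θ(n^3)

Compare the terms by growth order. For large n, n^a · (log n)^b dominates n^a' · (log n)^b' iff a > a', or (a = a' and b > b'). Ranking the 5 terms shows the dominant one is 4 · n^3. Hence f(n) ∈ Θ(n^3).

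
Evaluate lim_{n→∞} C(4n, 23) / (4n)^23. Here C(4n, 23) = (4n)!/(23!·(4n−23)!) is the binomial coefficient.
lim = 1/23! = 1/25852016738884976640000

With N = 4n → ∞: C(N, 23) / N^23 = [N(N−1)…(N−22)] / (23! · N^23) = (1/23!) · 1 · (1 − 1/(4n)) · … · (1 − 22/(4n)). Each factor → 1 as N → ∞, so the limit is 1/23! = 1/25852016738884976640000.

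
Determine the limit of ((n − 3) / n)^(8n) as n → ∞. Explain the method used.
lim = e^(−24)

Rewrite as (1 − 3/n)^(8n). By the standard limit (1 + x/n)^n → e^x, we have (1 − 3/n)^n → e^(−3), and raising to the 8th power gives e^(−24).
More precisely, ln[(1 − 3/n)^(8n)] = 8n · ln(1 − 3/n) = 8n · (-3/n + O(1/n^2)) = -24 + O(1/n) → -24.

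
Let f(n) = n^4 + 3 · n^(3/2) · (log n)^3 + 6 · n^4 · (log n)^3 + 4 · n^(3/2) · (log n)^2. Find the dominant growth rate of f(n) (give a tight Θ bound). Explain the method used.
f(n) ∈ Θ(n^4 · (log n)^3)

Compare the terms by growth order. For large n, n^a · (log n)^b dominates n^a' · (log n)^b' iff a > a', or (a = a' and b > b'). Ranking the 4 terms shows the dominant one is 6 · n^4 · (log n)^3. Hence f(n) ∈ Θ(n^4 · (log n)^3).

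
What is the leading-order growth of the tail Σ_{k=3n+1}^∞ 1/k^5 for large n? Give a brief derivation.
Σ_{k>3n} 1/k^5 ~ 1/(4 · (3n)^4)

Compare to the integral: ∫_{3n}^∞ x^(−5) dx = [−x^(−4)/4]_{3n}^∞ = 1/((5−1)·(3n)^4). Euler-Maclaurin then gives
  Σ_{k>3n} 1/k^5 = ∫_{3n}^∞ dx/x^5 − 1/(2·(3n)^5) + O(1/(3n)^6).
(Equivalently this is ζ(5) − Σ_{k≤3n} 1/k^5.)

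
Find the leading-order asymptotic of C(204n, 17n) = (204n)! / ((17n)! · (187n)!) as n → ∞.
C(204n, 17n) ~ (8916100448256/285311670611)^(17n) · sqrt(6/(11π·17n))

Write N = 17n. Apply Stirling to each factorial:
  (12N)! ~ sqrt(2π·12N) · (12N/e)^(12N),
  N! ~ sqrt(2π N) · (N/e)^N,
  (11N)! ~ sqrt(2π·11N) · (11N/e)^(11N).
The exponential factors combine to (12N)^(12N) / (N^N · (11N)^(11N)) = 12^(12N)/11^(11N) = (12^12/11^11)^N = (8916100448256/285311670611)^N.
The square-root prefactors combine to sqrt(2π·12N) / (sqrt(2π N)·sqrt(2π·11N)) = sqrt(12 / (2π·11·N)) = sqrt(6/(11π·17n)).
Substituting N = 17n: C(204n, 17n) ~ (8916100448256/285311670611)^(17n) · sqrt(6/(11π·17n)).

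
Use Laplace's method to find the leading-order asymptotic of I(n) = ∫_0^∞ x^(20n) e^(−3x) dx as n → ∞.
I(n) ~ (sqrt(2π·20n) / 3) · (20n/(3e))^(20n)

Write the integrand as exp(20n ln x − 3x) and set f(x) = 20n ln x − 3x. Then f'(x) = 20n/x − 3 = 0 at x* = 20n/3, and f''(x*) = −20n/x*^2 = −3^2/(20n). Laplace's method (interior maximum) gives
  I(n) ~ e^(f(x*)) · sqrt(2π / |f''(x*)|)
        = exp(20n ln(20n/3) − 20n) · sqrt(2π · 20n / 3^2)
        = (20n/3)^(20n) e^(−20n) · sqrt(2π·20n) / 3
        = (sqrt(2π·20n) / 3) · (20n/(3e))^(20n).
This matches Γ(20n+1)/3^(20n+1) with Stirling applied to Γ.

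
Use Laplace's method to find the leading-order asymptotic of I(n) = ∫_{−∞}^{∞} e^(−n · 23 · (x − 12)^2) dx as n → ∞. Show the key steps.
I(n) = sqrt(π/(23n))

Here φ(x) = 23 · (x − 12)^2 has its unique minimum at x* = 12 with φ(x*) = 0 and φ''(x*) = 46. Laplace's method gives
  I(n) ~ e^(−n φ(x*)) · sqrt(2π / (n · φ''(x*))) = sqrt(2π / (46n)) = sqrt(π/(23n)).
This is exact: substituting u = (x − 12)·sqrt(23n) gives I(n) = (1/sqrt(23n)) ∫_{−∞}^{∞} e^(−u^2) du = sqrt(π/(23n)).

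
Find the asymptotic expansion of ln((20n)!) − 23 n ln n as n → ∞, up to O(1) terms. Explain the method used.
ln((20n)!) − 23 n ln n = −3 n ln n + 20(ln 20 − 1) n + (1/2) ln(2π·20n) + O(1/n)

Stirling: ln((20n)!) = 20n ln(20n) − 20n + (1/2) ln(2π·20n) + O(1/n).
Expand 20n ln(20n) = 20n (ln n + ln 20) = 20n ln n + 20n ln 20.
Subtract 23n ln n: leading term is (20 − 23) n ln n = −3 n ln n. The next term is 20n ln 20 − 20n = 20(ln 20 − 1) n. Then the (1/2) ln(2π·20n) correction.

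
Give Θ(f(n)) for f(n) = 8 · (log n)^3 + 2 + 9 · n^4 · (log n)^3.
f(n) ∈ Θ(n^4 · (log n)^3)

Compare the terms by growth order. For large n, n^a · (log n)^b dominates n^a' · (log n)^b' iff a > a', or (a = a' and b > b'). Ranking the 3 terms shows the dominant one is 9 · n^4 · (log n)^3. Hence f(n) ∈ Θ(n^4 · (log n)^3).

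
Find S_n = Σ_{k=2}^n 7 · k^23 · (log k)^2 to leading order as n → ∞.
S_n ~ 7 · n^24 · (log n)^2 / 24

By integral comparison, S_n = ∫_1^n 7 · x^23 · (log x)^2 dx + O(n^23 · (log n)^2). For the integral, the leading term of ∫_1^n x^23 (log x)^2 dx is n^24/24 · (log n)^2 (by repeated integration by parts; each step lowers the log-exponent and produces a relatively O(1/log n) correction). Hence S_n ~ 7 · n^24 · (log n)^2 / 24.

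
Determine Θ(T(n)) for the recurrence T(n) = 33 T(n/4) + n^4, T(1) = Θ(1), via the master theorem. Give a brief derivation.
T(n) = Θ(n^4)

log_4 33 ≈ 2.522. f(n) = n^4 dominates n^(log_4 33) since 4 > 2.522, and the regularity condition a·f(n/b) = 33·(n/4)^4 = (33/256)·n^4 ≤ c·f(n) holds with c = 33/256 ≈ 0.129 < 1. So this is Case 3: T(n) = Θ(f(n)) = Θ(n^4).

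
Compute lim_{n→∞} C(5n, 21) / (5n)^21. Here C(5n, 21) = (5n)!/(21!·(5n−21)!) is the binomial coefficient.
lim = 1/21! = 1/51090942171709440000

With N = 5n → ∞: C(N, 21) / N^21 = [N(N−1)…(N−20)] / (21! · N^21) = (1/21!) · 1 · (1 − 1/(5n)) · … · (1 − 20/(5n)). Each factor → 1 as N → ∞, so the limit is 1/21! = 1/51090942171709440000.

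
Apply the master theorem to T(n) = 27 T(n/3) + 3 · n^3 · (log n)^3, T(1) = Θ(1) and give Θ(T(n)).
T(n) = Θ(n^3 · (log n)^4)

Here log_3 27 = 3 and f(n) = 3 · n^3 · (log n)^3 = Θ(n^(log_3 27) · (log n)^3). This is the extended Case 2 of the master theorem (f matches the critical exponent up to log factors), giving T(n) = Θ(n^(log_3 27) · (log n)^(3+1)) = Θ(n^3 · (log n)^4).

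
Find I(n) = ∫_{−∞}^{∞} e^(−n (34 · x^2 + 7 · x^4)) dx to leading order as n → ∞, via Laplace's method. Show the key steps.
I(n) ~ sqrt(π/(34n))

φ(x) = 34 · x^2 + 7 · x^4 has its unique global minimum at x* = 0 (since φ'(x) = 68x + 28x^3 = 0 only at x = 0 for real x with both coefficients positive, and φ → ∞ as |x| → ∞). At x* = 0, φ(0) = 0 and φ''(0) = 68. Laplace's method then gives
  I(n) ~ sqrt(2π / (n · φ''(0))) · e^(−n φ(0)) = sqrt(2π / (68n)) = sqrt(π/(34n)).
The 7 · x^4 term contributes only at subleading order (an O(1/n) relative correction).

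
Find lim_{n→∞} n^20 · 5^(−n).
lim = 0

Exponentials with base > 1 dominate every fixed polynomial: for any fixed c, n^c / 5^n → 0 as n → ∞ (e.g. by the ratio test, or by writing 5^n = e^(n ln 5) and noting e^(n ln 5) / n^c → ∞). Hence n^20 · 5^(−n) = n^20 / 5^n → 0.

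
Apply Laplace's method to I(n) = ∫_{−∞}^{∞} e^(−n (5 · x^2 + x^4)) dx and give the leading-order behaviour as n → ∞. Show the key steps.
I(n) ~ sqrt(π/(5n))

φ(x) = 5 · x^2 + x^4 has its unique global minimum at x* = 0 (since φ'(x) = 10x + 4x^3 = 0 only at x = 0 for real x with both coefficients positive, and φ → ∞ as |x| → ∞). At x* = 0, φ(0) = 0 and φ''(0) = 10. Laplace's method then gives
  I(n) ~ sqrt(2π / (n · φ''(0))) · e^(−n φ(0)) = sqrt(2π / (10n)) = sqrt(π/(5n)).
The x^4 term contributes only at subleading order (an O(1/n) relative correction).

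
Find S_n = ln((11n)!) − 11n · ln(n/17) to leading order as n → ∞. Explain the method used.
S_n ~ 11n · (ln 187 − 1) + O(ln n)

Stirling: ln((11n)!) = 11n ln(11n) − 11n + O(ln n).
  S_n = 11n ln(11n) − 11n − 11n ln(n/17) + O(ln n)
      = 11n ln(11n) − 11n ln n + 11n ln 17 − 11n + O(ln n)
      = 11n ln 11 + 11n ln 17 − 11n + O(ln n)
      = 11n (ln 187 − 1) + O(ln n).
Numerically ln(187) − 1 ≈ 4.2311.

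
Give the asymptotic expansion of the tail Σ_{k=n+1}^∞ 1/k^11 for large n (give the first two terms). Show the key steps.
Σ_{k>n} 1/k^11 = 1/(10 · n^10) − 1/(2 · n^11) + O(1/n^12)

Compare to the integral: ∫_{n}^∞ x^(−11) dx = [−x^(−10)/10]_{n}^∞ = 1/((11−1)·n^10). The Euler-Maclaurin correction adds −f(n)/2 = −1/(2·n^11). Euler-Maclaurin then gives
  Σ_{k>n} 1/k^11 = ∫_{n}^∞ dx/x^11 − 1/(2·n^11) + O(1/n^12).
(Equivalently this is ζ(11) − Σ_{k≤n} 1/k^11.)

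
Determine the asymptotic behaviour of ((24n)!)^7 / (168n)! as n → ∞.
((24n)!)^7/(168n)! ~ ((2π·24n)^(6/2) / sqrt(7)) · 7^(−7·24n)  →  0

Write N = 24n. Stirling: N! ~ sqrt(2π N)(N/e)^N and (7N)! ~ sqrt(2π·7N)·(7N/e)^(7N).
  (N!)^7/(7N)! ~ (2π N)^(7/2) (N/e)^(7N) / [sqrt(2π·7N) (7N/e)^(7N)]
     = (2π N)^(7/2) / sqrt(2π·7N) · (N/(7N))^(7N)
     = (2π N)^((7−1)/2) / sqrt(7) · 7^(−7N).
Since 7^7 > 1, the factor 7^(−7N) decays exponentially, so the ratio → 0. Substituting N = 24n gives the stated form.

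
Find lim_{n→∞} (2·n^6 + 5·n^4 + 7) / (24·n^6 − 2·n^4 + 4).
lim = 2/24 = 1/12

For large n the leading n^6 terms dominate both numerator and denominator. Dividing top and bottom by n^6, every other term tends to 0, leaving 2/24 = 1/12.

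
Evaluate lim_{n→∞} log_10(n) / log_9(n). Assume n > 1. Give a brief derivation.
lim = ln(9) / ln(10) = log_10(9)

Change of base: log_10(n) = ln n / ln 10 and log_9(n) = ln n / ln 9. The ratio is (ln n / ln 10) · (ln 9 / ln n) = ln 9 / ln 10, a constant independent of n. So the limit is ln 9 / ln 10 = log_10(9).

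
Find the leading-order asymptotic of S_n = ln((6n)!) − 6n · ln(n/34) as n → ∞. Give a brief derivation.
S_n ~ 6n · (ln 204 − 1) + O(ln n)

Stirling: ln((6n)!) = 6n ln(6n) − 6n + O(ln n).
  S_n = 6n ln(6n) − 6n − 6n ln(n/34) + O(ln n)
      = 6n ln(6n) − 6n ln n + 6n ln 34 − 6n + O(ln n)
      = 6n ln 6 + 6n ln 34 − 6n + O(ln n)
      = 6n (ln 204 − 1) + O(ln n).
Numerically ln(204) − 1 ≈ 4.3181.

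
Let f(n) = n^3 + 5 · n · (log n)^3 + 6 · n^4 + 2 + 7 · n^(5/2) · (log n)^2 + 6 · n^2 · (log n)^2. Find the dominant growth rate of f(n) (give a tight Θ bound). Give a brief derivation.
f(n) ∈ Θ(n^4)

Compare the terms by growth order. For large n, n^a · (log n)^b dominates n^a' · (log n)^b' iff a > a', or (a = a' and b > b'). Ranking the 6 terms shows the dominant one is 6 · n^4. Hence f(n) ∈ Θ(n^4).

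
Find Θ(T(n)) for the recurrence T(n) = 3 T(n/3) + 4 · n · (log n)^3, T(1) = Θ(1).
T(n) = Θ(n · (log n)^4)

Here log_3 3 = 1 and f(n) = 4 · n · (log n)^3 = Θ(n^(log_3 3) · (log n)^3). This is the extended Case 2 of the master theorem (f matches the critical exponent up to log factors), giving T(n) = Θ(n^(log_3 3) · (log n)^(3+1)) = Θ(n · (log n)^4).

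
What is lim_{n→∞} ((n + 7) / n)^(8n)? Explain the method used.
lim = e^56

Rewrite as (1 + 7/n)^(8n). By the standard limit (1 + x/n)^n → e^x, we have (1 + 7/n)^n → e^7, and raising to the 8th power gives e^56.
More precisely, ln[(1 + 7/n)^(8n)] = 8n · ln(1 + 7/n) = 8n · (7/n + O(1/n^2)) = 56 + O(1/n) → 56.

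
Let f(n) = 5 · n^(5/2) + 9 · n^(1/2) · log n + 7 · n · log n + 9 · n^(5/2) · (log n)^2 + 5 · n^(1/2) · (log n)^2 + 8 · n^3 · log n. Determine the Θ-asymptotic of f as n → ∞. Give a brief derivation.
f(n) ∈ Θ(n^3 · log n)

Compare the terms by growth order. For large n, n^a · (log n)^b dominates n^a' · (log n)^b' iff a > a', or (a = a' and b > b'). Ranking the 6 terms shows the dominant one is 8 · n^3 · log n. Hence f(n) ∈ Θ(n^3 · log n).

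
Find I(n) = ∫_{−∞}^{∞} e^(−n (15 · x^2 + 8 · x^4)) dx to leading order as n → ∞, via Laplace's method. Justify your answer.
I(n) ~ sqrt(π/(15n))

φ(x) = 15 · x^2 + 8 · x^4 has its unique global minimum at x* = 0 (since φ'(x) = 30x + 32x^3 = 0 only at x = 0 for real x with both coefficients positive, and φ → ∞ as |x| → ∞). At x* = 0, φ(0) = 0 and φ''(0) = 30. Laplace's method then gives
  I(n) ~ sqrt(2π / (n · φ''(0))) · e^(−n φ(0)) = sqrt(2π / (30n)) = sqrt(π/(15n)).
The 8 · x^4 term contributes only at subleading order (an O(1/n) relative correction).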